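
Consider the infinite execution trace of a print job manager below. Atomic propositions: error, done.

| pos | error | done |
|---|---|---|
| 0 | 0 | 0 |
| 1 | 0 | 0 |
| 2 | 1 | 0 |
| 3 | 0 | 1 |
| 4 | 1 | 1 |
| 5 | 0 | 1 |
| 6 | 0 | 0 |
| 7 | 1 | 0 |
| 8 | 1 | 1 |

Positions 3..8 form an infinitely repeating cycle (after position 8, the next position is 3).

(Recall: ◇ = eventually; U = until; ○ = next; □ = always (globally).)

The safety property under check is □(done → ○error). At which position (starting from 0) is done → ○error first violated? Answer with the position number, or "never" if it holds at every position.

4

Check done → ○error at each position in order: 0 ✓, 1 ✓, 2 ✓, 3 ✓.
At position 4 the labels are {done, error} and the next position 5 has {done}, so done → ○error is false there. This is the first violation.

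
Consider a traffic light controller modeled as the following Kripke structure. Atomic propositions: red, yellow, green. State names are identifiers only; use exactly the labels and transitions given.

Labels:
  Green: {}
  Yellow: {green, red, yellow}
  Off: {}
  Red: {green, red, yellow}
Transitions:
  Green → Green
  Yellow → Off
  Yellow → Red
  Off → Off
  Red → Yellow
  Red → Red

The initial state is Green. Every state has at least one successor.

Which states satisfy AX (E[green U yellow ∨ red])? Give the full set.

States satisfying E[green U yellow ∨ red]: {Yellow, Red}.
States satisfying AX (E[green U yellow ∨ red]): {Red}.

{Red}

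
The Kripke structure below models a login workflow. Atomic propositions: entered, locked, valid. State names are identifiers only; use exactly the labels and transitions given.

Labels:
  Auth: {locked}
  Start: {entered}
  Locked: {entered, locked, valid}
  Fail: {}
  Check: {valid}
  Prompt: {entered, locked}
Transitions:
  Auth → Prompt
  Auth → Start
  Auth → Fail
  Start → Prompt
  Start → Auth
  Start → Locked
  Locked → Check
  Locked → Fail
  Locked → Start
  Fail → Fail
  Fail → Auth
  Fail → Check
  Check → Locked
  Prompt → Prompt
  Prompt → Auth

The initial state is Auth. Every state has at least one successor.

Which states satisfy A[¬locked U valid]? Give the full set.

{Locked, Check}

States satisfying ¬locked: {Start, Fail, Check}.
States satisfying valid: {Locked, Check}.
States satisfying A[¬locked U valid]: {Locked, Check}.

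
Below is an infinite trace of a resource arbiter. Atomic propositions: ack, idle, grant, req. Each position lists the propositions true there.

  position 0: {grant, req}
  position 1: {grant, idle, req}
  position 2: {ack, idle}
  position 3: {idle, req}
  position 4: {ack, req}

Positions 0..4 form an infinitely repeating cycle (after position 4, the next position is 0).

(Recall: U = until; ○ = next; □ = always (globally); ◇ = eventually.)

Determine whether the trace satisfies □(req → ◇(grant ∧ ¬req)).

req → ◇(grant ∧ ¬req) must hold at every position from 0 onward. It fails at position 0, so □(req → ◇(grant ∧ ¬req)) is false.
Positions where req holds: 0, 1, 3, 4.
Check ◇(grant ∧ ¬req) at each: 0→fails, 1→fails, 3→fails, 4→fails.

Violated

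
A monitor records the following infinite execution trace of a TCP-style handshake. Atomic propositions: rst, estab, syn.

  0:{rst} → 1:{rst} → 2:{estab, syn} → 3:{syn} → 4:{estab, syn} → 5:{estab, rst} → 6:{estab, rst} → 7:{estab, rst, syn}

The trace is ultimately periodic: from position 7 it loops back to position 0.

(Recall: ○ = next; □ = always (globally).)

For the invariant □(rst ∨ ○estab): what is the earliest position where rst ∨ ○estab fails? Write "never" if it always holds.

2

Check rst ∨ ○estab at each position in order: 0 ✓, 1 ✓.
At position 2 the labels are {estab, syn} and the next position 3 has {syn}, so rst ∨ ○estab is false there. This is the first violation.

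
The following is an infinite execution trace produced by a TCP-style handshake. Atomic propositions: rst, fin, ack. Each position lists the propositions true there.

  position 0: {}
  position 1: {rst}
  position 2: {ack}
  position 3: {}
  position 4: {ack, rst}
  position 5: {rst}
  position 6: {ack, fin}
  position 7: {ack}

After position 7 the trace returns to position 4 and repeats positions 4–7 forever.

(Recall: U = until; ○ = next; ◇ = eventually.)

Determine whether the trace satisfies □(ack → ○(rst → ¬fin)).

Yes

ack → ○(rst → ¬fin) holds at every position 0..7, and those are all positions ever visited, so □(ack → ○(rst → ¬fin)) holds.
Positions where ack holds: 2, 4, 6, 7.
Check ○(rst → ¬fin) at each: 2→ok, 4→ok, 6→ok, 7→ok.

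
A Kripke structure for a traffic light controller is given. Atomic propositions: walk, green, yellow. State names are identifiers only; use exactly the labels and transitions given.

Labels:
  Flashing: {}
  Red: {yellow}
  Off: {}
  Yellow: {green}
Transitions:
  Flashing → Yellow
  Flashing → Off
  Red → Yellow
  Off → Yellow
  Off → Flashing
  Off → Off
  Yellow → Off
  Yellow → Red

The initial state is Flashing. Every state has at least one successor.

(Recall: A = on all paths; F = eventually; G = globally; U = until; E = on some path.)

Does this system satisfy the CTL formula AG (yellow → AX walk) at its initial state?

No

States satisfying yellow → AX walk: {Flashing, Off, Yellow}.
States satisfying AG (yellow → AX walk): ∅.
Red is reachable from Flashing and violates yellow → AX walk, so AG fails at Flashing.
Flashing ∉ Sat(AG (yellow → AX walk)).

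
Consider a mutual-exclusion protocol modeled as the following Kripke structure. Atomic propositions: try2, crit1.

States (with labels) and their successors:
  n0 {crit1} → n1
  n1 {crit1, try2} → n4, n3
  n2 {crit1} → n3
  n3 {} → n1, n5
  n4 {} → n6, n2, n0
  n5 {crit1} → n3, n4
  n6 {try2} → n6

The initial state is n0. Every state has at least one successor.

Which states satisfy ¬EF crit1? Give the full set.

States satisfying crit1: {n0, n1, n2, n5}.
States satisfying EF crit1: {n0, n1, n2, n3, n4, n5}.
States satisfying ¬EF crit1: {n6}.

{n6}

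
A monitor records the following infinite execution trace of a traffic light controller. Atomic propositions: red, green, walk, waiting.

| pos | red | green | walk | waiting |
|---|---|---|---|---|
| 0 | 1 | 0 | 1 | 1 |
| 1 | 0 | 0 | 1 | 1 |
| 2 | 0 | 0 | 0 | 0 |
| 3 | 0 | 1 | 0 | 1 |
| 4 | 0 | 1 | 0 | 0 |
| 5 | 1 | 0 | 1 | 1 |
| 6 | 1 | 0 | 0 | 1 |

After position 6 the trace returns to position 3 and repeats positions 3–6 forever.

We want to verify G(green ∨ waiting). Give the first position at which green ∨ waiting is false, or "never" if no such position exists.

Check green ∨ waiting at each position in order: 0 ✓, 1 ✓.
At position 2 the labels are {}, so green ∨ waiting is false there. This is the first violation.

2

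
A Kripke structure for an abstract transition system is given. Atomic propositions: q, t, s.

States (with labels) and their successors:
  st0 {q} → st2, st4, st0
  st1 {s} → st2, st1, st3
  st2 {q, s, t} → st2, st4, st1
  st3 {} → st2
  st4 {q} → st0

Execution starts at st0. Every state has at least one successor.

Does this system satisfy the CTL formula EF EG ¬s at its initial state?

Satisfied

States satisfying EG ¬s: {st0, st4}.
States satisfying EF EG ¬s: {st0, st1, st2, st3, st4}.
Some path from st0 reaches a state where EG ¬s holds.
st0 ∈ Sat(EF EG ¬s).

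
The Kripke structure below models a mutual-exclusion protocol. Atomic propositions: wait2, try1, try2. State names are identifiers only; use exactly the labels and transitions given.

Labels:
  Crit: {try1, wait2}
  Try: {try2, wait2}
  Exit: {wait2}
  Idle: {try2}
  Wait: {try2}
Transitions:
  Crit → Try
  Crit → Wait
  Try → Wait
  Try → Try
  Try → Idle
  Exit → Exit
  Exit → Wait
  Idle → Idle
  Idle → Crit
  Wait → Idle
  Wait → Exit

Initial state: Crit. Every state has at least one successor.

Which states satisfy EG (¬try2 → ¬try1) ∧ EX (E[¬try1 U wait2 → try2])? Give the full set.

{Try, Exit, Idle, Wait}

States satisfying ¬try2 → ¬try1: {Try, Exit, Idle, Wait}.
States satisfying EG (¬try2 → ¬try1): {Try, Exit, Idle, Wait}.
States satisfying E[¬try1 U wait2 → try2]: {Try, Exit, Idle, Wait}.
States satisfying EX (E[¬try1 U wait2 → try2]): {Crit, Try, Exit, Idle, Wait}.
States satisfying EG (¬try2 → ¬try1) ∧ EX (E[¬try1 U wait2 → try2]): {Try, Exit, Idle, Wait}.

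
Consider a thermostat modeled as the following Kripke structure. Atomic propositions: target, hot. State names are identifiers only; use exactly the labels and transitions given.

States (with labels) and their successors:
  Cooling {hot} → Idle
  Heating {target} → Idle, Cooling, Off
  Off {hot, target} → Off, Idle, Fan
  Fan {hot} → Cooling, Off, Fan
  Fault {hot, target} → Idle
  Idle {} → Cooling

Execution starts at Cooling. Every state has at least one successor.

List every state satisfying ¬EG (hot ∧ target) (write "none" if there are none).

{Cooling, Heating, Fan, Fault, Idle}

States satisfying hot ∧ target: {Off, Fault}.
States satisfying EG (hot ∧ target): {Off}.
States satisfying ¬EG (hot ∧ target): {Cooling, Heating, Fan, Fault, Idle}.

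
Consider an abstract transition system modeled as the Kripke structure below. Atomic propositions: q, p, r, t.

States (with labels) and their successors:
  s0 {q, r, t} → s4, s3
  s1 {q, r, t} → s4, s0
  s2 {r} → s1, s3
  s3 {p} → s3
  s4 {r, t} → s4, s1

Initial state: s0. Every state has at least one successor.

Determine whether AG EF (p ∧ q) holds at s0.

Violated

States satisfying EF (p ∧ q): ∅.
States satisfying AG EF (p ∧ q): ∅.
s0 is reachable from s0 and violates EF (p ∧ q), so AG fails at s0.
s0 ∉ Sat(AG EF (p ∧ q)).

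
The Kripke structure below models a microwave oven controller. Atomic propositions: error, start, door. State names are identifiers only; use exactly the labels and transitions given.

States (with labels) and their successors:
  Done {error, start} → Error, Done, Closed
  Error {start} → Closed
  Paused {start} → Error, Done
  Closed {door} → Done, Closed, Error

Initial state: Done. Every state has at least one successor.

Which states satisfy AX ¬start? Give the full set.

{Error}

States satisfying ¬start: {Closed}.
States satisfying AX ¬start: {Error}.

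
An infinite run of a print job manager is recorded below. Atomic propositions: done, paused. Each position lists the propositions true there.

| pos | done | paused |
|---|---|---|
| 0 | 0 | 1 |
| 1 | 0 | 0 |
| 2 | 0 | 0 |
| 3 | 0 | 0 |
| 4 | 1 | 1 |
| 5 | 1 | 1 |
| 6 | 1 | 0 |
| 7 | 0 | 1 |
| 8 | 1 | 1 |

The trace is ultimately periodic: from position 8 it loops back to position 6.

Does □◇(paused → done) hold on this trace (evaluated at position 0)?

◇(paused → done) holds at every position 0..8, and those are all positions ever visited, so □◇(paused → done) holds.

Satisfied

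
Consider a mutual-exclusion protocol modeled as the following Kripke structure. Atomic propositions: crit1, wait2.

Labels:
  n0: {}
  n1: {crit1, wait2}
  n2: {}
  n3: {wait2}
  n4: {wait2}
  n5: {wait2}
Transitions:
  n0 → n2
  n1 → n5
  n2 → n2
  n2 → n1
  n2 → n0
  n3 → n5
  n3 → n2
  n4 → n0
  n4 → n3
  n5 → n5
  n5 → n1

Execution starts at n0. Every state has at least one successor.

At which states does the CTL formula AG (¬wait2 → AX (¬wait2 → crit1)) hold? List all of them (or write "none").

States satisfying ¬wait2 → AX (¬wait2 → crit1): {n1, n3, n4, n5}.
States satisfying AG (¬wait2 → AX (¬wait2 → crit1)): {n1, n5}.

{n1, n5}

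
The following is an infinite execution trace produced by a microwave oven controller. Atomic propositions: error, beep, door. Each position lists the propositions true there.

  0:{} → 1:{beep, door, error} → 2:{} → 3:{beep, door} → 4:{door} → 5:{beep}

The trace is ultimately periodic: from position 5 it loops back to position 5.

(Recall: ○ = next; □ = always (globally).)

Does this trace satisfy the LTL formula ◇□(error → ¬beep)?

□(error → ¬beep) holds at position 2, which is reachable from 0, so ◇□(error → ¬beep) holds.

Yes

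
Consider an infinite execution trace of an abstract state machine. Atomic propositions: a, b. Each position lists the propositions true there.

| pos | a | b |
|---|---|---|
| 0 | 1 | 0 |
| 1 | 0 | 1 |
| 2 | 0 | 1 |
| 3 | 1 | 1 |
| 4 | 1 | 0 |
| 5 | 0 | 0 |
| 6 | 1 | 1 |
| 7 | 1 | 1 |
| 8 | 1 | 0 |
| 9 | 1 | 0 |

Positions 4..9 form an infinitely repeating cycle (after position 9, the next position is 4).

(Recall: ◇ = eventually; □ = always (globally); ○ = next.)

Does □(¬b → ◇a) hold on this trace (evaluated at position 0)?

¬b → ◇a holds at every position 0..9, and those are all positions ever visited, so □(¬b → ◇a) holds.
Positions where ¬b holds: 0, 4, 5, 8, 9.
Check ◇a at each: 0→ok, 4→ok, 5→ok, 8→ok, 9→ok.

Satisfied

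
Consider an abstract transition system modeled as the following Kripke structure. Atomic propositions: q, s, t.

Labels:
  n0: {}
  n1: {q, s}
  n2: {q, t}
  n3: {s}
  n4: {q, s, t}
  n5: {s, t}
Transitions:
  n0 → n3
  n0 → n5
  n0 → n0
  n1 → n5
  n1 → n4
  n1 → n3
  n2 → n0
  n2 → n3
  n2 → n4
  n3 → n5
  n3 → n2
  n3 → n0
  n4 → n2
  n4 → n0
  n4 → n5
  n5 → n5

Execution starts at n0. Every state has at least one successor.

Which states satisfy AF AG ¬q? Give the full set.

{n5}

States satisfying AG ¬q: {n5}.
States satisfying AF AG ¬q: {n5}.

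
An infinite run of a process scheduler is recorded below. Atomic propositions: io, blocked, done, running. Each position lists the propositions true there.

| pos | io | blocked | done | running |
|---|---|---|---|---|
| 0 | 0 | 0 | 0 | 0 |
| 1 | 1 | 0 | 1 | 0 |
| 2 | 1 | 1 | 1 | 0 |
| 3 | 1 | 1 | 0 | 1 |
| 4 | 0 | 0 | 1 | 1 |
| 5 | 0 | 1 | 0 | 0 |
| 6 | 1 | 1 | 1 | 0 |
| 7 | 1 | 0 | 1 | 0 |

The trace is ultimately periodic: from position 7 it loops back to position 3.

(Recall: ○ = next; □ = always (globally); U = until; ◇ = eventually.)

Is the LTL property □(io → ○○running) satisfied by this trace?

Violated

io → ○○running must hold at every position from 0 onward. It fails at position 3, so □(io → ○○running) is false.
Positions where io holds: 1, 2, 3, 6, 7.
Check ○○running at each: 1→ok, 2→ok, 3→fails, 6→ok, 7→ok.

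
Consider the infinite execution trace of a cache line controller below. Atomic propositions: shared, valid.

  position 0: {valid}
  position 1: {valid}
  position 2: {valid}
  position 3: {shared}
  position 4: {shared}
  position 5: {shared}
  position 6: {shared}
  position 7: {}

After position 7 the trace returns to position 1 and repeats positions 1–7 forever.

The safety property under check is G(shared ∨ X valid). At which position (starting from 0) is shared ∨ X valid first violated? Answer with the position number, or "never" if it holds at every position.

Check shared ∨ X valid at each position in order: 0 ✓, 1 ✓.
At position 2 the labels are {valid} and the next position 3 has {shared}, so shared ∨ X valid is false there. This is the first violation.

2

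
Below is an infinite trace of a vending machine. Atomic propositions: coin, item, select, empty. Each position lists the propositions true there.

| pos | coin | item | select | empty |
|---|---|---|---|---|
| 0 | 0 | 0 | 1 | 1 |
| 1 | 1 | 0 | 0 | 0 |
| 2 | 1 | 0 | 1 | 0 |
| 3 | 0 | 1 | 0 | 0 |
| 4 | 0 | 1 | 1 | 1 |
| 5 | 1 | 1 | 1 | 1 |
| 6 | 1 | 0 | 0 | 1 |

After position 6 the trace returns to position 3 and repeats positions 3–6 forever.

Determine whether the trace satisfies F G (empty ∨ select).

G (empty ∨ select) is false at every position 0..6, so it never becomes true and F G (empty ∨ select) fails.

No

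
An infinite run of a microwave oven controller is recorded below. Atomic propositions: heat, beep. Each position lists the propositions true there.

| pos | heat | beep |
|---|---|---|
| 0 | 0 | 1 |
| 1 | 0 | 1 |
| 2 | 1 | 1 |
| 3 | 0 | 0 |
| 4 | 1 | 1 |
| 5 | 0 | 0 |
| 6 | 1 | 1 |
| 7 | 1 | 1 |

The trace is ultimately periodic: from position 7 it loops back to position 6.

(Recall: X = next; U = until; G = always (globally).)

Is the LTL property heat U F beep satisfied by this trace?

Holds

Walking from position 0: F beep first holds at position 0, and heat holds at every earlier position along the way, so heat U F beep holds.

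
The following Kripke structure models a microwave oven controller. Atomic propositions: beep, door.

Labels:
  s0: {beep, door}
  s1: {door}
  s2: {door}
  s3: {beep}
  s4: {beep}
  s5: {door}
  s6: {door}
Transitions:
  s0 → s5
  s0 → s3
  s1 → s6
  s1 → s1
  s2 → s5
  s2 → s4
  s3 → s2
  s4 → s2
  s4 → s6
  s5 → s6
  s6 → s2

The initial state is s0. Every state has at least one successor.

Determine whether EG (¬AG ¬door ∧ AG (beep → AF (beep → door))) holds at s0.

Yes

States satisfying ¬AG ¬door ∧ AG (beep → AF (beep → door)): {s0, s1, s2, s3, s4, s5, s6}.
States satisfying EG (¬AG ¬door ∧ AG (beep → AF (beep → door))): {s0, s1, s2, s3, s4, s5, s6}.
s0 ∈ Sat(EG (¬AG ¬door ∧ AG (beep → AF (beep → door)))).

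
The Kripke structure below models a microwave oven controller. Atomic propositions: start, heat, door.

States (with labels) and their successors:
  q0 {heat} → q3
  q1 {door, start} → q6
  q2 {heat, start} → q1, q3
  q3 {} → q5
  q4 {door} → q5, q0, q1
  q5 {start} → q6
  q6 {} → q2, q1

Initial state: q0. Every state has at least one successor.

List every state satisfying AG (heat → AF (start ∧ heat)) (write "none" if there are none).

States satisfying heat → AF (start ∧ heat): {q1, q2, q3, q4, q5, q6}.
States satisfying AG (heat → AF (start ∧ heat)): {q1, q2, q3, q5, q6}.

{q1, q2, q3, q5, q6}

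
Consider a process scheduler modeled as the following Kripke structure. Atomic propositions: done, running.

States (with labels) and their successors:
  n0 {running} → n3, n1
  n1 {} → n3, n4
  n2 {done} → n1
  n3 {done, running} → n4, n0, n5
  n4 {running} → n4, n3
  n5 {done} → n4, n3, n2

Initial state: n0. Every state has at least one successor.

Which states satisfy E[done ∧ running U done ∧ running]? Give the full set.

{n3}

States satisfying done ∧ running: {n3}.
States satisfying E[done ∧ running U done ∧ running]: {n3}.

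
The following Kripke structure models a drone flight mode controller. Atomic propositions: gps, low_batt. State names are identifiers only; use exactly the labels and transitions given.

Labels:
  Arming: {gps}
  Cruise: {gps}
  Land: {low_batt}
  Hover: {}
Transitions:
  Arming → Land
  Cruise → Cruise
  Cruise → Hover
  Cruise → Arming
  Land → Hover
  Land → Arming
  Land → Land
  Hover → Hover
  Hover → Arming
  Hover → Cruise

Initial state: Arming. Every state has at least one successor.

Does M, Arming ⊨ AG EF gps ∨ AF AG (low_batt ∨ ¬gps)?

States satisfying EF gps: {Arming, Cruise, Land, Hover}.
States satisfying AG EF gps: {Arming, Cruise, Land, Hover}.
States satisfying AG (low_batt ∨ ¬gps): ∅.
States satisfying AF AG (low_batt ∨ ¬gps): ∅.
States satisfying AG EF gps ∨ AF AG (low_batt ∨ ¬gps): {Arming, Cruise, Land, Hover}.
Arming ∈ Sat(AG EF gps ∨ AF AG (low_batt ∨ ¬gps)).

Yes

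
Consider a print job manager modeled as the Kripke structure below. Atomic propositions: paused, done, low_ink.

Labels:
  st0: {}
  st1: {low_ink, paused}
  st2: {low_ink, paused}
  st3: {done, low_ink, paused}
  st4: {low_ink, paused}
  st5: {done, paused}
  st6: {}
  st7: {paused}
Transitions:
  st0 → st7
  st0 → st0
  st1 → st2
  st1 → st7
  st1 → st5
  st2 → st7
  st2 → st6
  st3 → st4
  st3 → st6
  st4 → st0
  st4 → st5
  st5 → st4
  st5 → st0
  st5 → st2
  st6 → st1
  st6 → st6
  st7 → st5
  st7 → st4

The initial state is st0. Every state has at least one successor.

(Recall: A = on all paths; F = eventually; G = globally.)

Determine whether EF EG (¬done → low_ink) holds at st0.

Holds

States satisfying EG (¬done → low_ink): {st1, st3, st4, st5}.
States satisfying EF EG (¬done → low_ink): {st0, st1, st2, st3, st4, st5, st6, st7}.
Some path from st0 reaches a state where EG (¬done → low_ink) holds.
st0 ∈ Sat(EF EG (¬done → low_ink)).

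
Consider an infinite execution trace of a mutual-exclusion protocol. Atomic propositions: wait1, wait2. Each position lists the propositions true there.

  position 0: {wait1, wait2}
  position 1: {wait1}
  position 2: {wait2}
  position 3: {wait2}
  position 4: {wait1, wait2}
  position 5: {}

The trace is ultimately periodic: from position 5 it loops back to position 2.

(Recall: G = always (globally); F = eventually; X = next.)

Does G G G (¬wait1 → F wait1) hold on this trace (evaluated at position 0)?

Satisfied

G G (¬wait1 → F wait1) holds at every position 0..5, and those are all positions ever visited, so G G G (¬wait1 → F wait1) holds.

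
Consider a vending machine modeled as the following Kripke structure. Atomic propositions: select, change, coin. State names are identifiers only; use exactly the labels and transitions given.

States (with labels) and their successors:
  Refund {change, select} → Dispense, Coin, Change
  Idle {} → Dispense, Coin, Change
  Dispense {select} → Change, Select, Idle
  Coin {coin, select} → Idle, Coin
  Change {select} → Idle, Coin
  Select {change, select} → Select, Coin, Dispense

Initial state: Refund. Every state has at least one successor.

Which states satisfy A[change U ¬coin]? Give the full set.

States satisfying change: {Refund, Select}.
States satisfying ¬coin: {Refund, Idle, Dispense, Change, Select}.
States satisfying A[change U ¬coin]: {Refund, Idle, Dispense, Change, Select}.

{Refund, Idle, Dispense, Change, Select}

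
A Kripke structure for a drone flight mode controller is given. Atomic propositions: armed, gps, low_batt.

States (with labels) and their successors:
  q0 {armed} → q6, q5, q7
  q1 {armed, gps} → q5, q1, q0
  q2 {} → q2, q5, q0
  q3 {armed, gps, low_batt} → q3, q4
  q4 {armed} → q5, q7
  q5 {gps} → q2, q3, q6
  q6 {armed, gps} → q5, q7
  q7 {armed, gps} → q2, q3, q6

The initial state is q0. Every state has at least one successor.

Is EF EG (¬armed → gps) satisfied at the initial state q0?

States satisfying EG (¬armed → gps): {q0, q1, q3, q4, q5, q6, q7}.
States satisfying EF EG (¬armed → gps): {q0, q1, q2, q3, q4, q5, q6, q7}.
Some path from q0 reaches a state where EG (¬armed → gps) holds.
q0 ∈ Sat(EF EG (¬armed → gps)).

Holds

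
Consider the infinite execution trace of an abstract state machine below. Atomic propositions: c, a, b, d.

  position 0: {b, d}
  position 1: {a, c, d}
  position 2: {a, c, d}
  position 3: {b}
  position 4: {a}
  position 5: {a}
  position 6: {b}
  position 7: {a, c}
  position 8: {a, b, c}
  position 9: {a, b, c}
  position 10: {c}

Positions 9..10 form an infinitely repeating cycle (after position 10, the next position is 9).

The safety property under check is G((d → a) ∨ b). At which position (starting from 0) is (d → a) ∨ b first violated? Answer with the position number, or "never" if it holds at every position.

never

(d → a) ∨ b holds at every position 0..10, and those are all the positions the trace ever visits, so the invariant G((d → a) ∨ b) is never violated.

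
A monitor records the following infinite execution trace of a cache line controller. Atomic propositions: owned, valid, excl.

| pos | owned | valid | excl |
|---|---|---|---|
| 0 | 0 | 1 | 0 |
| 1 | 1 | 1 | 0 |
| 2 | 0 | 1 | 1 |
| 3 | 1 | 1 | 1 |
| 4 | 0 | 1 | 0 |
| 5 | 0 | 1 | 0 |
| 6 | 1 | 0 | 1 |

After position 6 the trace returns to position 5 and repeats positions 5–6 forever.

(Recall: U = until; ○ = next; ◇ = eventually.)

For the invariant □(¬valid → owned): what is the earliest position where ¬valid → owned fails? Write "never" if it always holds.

¬valid → owned holds at every position 0..6, and those are all the positions the trace ever visits, so the invariant □(¬valid → owned) is never violated.

never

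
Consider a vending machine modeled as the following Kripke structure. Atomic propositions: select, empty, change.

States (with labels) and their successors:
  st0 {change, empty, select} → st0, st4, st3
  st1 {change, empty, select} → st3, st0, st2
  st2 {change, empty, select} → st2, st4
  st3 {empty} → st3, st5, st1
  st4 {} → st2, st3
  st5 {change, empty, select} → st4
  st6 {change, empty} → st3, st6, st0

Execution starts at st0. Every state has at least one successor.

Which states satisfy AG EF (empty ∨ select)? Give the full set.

States satisfying EF (empty ∨ select): {st0, st1, st2, st3, st4, st5, st6}.
States satisfying AG EF (empty ∨ select): {st0, st1, st2, st3, st4, st5, st6}.

{st0, st1, st2, st3, st4, st5, st6}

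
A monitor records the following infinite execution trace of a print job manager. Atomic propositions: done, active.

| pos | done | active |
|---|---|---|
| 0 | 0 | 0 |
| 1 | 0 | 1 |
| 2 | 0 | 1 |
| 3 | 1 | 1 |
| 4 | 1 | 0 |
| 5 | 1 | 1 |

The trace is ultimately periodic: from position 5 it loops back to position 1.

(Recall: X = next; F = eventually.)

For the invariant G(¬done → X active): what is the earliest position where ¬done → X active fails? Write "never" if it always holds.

¬done → X active holds at every position 0..5, and those are all the positions the trace ever visits, so the invariant G(¬done → X active) is never violated.

never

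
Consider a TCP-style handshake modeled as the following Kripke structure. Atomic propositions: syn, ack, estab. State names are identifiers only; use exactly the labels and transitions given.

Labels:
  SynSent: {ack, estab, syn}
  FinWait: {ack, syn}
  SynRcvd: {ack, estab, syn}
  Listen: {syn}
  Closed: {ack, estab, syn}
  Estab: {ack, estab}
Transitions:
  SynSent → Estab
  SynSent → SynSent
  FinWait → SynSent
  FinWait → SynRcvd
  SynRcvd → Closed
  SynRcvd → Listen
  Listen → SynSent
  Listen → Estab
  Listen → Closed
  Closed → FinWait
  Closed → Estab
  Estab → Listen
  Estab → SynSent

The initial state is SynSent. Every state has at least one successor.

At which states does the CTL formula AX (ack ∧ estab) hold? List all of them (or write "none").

States satisfying ack ∧ estab: {SynSent, SynRcvd, Closed, Estab}.
States satisfying AX (ack ∧ estab): {SynSent, FinWait, Listen}.

{SynSent, FinWait, Listen}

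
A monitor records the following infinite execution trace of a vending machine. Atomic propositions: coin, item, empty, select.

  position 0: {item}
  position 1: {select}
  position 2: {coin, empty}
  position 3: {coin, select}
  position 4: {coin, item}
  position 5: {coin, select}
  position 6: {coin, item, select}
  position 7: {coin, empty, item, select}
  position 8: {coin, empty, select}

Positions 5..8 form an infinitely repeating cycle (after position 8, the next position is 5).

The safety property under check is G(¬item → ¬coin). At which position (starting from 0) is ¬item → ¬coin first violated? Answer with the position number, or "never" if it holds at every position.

Check ¬item → ¬coin at each position in order: 0 ✓, 1 ✓.
At position 2 the labels are {coin, empty}, so ¬item → ¬coin is false there. This is the first violation.

2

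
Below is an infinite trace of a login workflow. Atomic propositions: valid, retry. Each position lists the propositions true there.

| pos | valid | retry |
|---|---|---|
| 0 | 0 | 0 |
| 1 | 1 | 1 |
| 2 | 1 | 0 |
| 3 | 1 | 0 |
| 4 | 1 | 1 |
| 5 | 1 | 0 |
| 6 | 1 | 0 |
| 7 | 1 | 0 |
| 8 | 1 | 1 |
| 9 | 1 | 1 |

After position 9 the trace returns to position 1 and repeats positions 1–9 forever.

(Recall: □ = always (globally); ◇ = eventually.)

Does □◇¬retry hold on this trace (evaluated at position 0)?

Holds

◇¬retry holds at every position 0..9, and those are all positions ever visited, so □◇¬retry holds.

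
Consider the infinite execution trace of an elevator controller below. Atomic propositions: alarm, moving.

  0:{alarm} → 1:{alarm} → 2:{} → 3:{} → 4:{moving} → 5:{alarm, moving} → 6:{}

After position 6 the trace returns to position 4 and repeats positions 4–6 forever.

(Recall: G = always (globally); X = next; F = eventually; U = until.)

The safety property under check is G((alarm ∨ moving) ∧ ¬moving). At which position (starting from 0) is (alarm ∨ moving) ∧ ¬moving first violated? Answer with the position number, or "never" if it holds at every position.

Check (alarm ∨ moving) ∧ ¬moving at each position in order: 0 ✓, 1 ✓.
At position 2 the labels are {}, so (alarm ∨ moving) ∧ ¬moving is false there. This is the first violation.

2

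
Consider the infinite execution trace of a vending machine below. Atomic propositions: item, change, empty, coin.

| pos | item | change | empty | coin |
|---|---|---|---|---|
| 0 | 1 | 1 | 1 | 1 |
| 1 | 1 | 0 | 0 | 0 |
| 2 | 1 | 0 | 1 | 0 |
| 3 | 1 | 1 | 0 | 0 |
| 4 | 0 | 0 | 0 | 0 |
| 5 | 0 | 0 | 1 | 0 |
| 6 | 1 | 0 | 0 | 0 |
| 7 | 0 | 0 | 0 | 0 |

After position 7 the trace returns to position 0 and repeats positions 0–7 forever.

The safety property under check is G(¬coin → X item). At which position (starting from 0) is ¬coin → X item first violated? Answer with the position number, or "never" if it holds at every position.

Check ¬coin → X item at each position in order: 0 ✓, 1 ✓, 2 ✓.
At position 3 the labels are {change, item} and the next position 4 has {}, so ¬coin → X item is false there. This is the first violation.

3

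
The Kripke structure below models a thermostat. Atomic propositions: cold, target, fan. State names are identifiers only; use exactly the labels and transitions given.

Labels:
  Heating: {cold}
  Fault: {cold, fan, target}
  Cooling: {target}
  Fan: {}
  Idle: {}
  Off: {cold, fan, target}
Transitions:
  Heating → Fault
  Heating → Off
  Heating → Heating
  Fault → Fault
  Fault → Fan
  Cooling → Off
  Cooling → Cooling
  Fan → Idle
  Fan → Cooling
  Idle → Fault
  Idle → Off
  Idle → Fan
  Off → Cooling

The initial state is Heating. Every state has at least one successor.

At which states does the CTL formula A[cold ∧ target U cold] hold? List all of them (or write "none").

States satisfying cold ∧ target: {Fault, Off}.
States satisfying cold: {Heating, Fault, Off}.
States satisfying A[cold ∧ target U cold]: {Heating, Fault, Off}.

{Heating, Fault, Off}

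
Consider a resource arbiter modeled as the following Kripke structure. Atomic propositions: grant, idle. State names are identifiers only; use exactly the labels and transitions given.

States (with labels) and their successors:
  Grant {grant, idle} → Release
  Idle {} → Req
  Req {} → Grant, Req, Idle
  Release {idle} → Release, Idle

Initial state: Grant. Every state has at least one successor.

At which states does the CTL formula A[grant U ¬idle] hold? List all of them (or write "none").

States satisfying grant: {Grant}.
States satisfying ¬idle: {Idle, Req}.
States satisfying A[grant U ¬idle]: {Idle, Req}.

{Idle, Req}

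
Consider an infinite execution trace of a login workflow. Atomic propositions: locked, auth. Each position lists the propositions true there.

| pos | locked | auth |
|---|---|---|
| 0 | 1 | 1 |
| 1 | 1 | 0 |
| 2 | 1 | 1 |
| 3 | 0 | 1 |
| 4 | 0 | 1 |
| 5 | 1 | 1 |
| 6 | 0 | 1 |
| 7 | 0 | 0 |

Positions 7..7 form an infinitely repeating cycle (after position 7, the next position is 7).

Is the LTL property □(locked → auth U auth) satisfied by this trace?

Violated

locked → auth U auth must hold at every position from 0 onward. It fails at position 1, so □(locked → auth U auth) is false.
Positions where locked holds: 0, 1, 2, 5.
Check auth U auth at each: 0→ok, 1→fails, 2→ok, 5→ok.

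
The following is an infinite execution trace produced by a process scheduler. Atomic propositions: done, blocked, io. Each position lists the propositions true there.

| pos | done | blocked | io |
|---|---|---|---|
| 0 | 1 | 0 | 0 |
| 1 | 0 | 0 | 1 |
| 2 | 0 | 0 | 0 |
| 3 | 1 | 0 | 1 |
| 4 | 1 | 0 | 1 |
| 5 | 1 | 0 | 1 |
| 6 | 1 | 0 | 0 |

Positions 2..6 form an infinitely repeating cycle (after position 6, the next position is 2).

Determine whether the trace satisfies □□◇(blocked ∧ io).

□◇(blocked ∧ io) must hold at every position from 0 onward. It fails at position 0, so □□◇(blocked ∧ io) is false.

Violated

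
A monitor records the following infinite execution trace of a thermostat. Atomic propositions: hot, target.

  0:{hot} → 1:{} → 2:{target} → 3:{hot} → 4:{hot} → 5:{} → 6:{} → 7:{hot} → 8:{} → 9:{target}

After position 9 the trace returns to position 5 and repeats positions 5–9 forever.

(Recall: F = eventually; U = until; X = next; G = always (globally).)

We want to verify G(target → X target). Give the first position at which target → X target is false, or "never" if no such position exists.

Check target → X target at each position in order: 0 ✓, 1 ✓.
At position 2 the labels are {target} and the next position 3 has {hot}, so target → X target is false there. This is the first violation.

2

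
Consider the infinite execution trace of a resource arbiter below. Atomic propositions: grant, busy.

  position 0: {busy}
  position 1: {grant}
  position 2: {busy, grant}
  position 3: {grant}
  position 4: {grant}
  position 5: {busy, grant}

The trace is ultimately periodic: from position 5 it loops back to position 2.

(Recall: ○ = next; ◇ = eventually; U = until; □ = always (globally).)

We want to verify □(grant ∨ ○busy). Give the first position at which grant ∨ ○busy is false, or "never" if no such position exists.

At position 0 the labels are {busy} and the next position 1 has {grant}, so grant ∨ ○busy is false there. This is the first violation.

0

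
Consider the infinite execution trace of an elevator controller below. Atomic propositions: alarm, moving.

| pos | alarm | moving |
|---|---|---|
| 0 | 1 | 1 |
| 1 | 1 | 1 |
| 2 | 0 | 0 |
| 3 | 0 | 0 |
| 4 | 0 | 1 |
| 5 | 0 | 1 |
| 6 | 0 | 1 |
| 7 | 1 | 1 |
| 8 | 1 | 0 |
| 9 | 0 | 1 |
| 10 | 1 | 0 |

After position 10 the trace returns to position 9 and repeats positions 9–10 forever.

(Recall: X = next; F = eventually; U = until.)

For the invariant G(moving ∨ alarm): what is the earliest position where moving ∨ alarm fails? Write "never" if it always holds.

Check moving ∨ alarm at each position in order: 0 ✓, 1 ✓.
At position 2 the labels are {}, so moving ∨ alarm is false there. This is the first violation.

2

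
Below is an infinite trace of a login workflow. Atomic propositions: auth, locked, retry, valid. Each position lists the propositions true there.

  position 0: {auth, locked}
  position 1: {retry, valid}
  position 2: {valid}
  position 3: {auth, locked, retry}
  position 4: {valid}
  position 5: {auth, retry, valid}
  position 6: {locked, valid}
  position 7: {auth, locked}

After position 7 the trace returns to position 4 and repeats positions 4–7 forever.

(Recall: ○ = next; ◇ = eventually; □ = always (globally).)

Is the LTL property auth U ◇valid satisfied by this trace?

Walking from position 0: ◇valid first holds at position 0, and auth holds at every earlier position along the way, so auth U ◇valid holds.

Satisfied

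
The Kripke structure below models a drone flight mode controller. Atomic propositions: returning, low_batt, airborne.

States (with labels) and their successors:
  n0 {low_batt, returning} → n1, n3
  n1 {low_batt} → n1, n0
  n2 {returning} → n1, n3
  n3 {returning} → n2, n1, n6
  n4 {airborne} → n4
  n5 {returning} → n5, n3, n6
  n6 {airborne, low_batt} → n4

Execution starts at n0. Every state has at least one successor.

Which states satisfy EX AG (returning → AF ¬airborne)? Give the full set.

{n0, n1, n2, n3, n4, n5, n6}

States satisfying AG (returning → AF ¬airborne): {n0, n1, n2, n3, n4, n5, n6}.
States satisfying EX AG (returning → AF ¬airborne): {n0, n1, n2, n3, n4, n5, n6}.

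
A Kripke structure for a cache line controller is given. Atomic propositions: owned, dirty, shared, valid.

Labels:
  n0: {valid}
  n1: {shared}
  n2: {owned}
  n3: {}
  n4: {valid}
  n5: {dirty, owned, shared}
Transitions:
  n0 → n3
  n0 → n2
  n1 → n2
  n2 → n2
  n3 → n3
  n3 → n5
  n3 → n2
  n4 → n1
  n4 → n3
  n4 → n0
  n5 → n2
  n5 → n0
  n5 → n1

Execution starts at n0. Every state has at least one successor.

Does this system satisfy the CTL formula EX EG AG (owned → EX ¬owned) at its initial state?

No

States satisfying EG AG (owned → EX ¬owned): ∅.
States satisfying EX EG AG (owned → EX ¬owned): ∅.
No suitable path/successor from n0 witnesses the formula.
n0 ∉ Sat(EX EG AG (owned → EX ¬owned)).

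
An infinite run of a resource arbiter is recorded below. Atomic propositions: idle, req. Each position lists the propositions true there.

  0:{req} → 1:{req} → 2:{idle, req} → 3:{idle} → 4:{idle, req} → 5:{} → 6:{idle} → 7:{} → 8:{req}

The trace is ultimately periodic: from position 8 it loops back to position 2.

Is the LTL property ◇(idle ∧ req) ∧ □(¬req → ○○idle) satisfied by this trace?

idle ∧ req holds at position 2, which is reachable from 0, so ◇(idle ∧ req) holds.
¬req → ○○idle must hold at every position from 0 onward. It fails at position 3, so □(¬req → ○○idle) is false.
Positions where ¬req holds: 3, 5, 6, 7.
Check ○○idle at each: 3→fails, 5→fails, 6→fails, 7→ok.
At position 0: ◇(idle ∧ req) is true; □(¬req → ○○idle) is false; so ◇(idle ∧ req) ∧ □(¬req → ○○idle) is false.

No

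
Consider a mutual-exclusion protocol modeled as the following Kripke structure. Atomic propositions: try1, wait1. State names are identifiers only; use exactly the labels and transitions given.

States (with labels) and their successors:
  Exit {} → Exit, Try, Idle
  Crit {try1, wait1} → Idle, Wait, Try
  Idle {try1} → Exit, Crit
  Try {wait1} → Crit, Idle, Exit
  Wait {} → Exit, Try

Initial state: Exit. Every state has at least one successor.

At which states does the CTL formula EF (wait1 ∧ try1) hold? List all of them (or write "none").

{Exit, Crit, Idle, Try, Wait}

States satisfying wait1 ∧ try1: {Crit}.
States satisfying EF (wait1 ∧ try1): {Exit, Crit, Idle, Try, Wait}.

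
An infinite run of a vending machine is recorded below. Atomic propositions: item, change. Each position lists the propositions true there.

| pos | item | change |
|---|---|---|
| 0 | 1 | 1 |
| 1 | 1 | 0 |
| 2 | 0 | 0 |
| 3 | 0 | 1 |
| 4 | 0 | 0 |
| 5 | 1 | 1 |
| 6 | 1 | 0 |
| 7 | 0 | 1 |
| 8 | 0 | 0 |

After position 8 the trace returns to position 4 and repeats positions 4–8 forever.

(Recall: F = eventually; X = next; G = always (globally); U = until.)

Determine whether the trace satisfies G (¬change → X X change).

¬change → X X change must hold at every position from 0 onward. It fails at position 2, so G (¬change → X X change) is false.
Positions where ¬change holds: 1, 2, 4, 6, 8.
Check X X change at each: 1→ok, 2→fails, 4→fails, 6→fails, 8→ok.

Violated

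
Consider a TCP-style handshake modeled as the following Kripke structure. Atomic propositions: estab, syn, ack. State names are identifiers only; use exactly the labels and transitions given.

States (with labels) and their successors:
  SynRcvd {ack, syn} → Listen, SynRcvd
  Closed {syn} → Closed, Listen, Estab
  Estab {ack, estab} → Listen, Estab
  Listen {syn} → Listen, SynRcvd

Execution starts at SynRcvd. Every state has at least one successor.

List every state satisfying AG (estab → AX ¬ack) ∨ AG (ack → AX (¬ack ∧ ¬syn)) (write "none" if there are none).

{SynRcvd, Listen}

States satisfying estab → AX ¬ack: {SynRcvd, Closed, Listen}.
States satisfying AG (estab → AX ¬ack): {SynRcvd, Listen}.
States satisfying ack → AX (¬ack ∧ ¬syn): {Closed, Listen}.
States satisfying AG (ack → AX (¬ack ∧ ¬syn)): ∅.
States satisfying AG (estab → AX ¬ack) ∨ AG (ack → AX (¬ack ∧ ¬syn)): {SynRcvd, Listen}.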